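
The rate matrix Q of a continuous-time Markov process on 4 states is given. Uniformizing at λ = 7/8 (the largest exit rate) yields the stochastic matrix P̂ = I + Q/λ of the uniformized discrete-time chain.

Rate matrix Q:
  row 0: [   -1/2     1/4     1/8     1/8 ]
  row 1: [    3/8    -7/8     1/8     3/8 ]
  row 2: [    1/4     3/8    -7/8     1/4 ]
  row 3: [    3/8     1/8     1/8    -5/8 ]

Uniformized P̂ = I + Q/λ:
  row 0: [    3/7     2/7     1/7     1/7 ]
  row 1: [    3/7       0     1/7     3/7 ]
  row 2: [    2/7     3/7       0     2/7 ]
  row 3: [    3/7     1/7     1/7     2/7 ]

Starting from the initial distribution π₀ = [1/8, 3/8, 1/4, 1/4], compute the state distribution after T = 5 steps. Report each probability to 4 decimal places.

t=0: π = [0.1250, 0.3750, 0.2500, 0.2500]
t=1: π = [0.3929, 0.1786, 0.1071, 0.3214]
t=2: π = [0.4133, 0.2041, 0.1276, 0.2551]
t=3: π = [0.4103, 0.2092, 0.1246, 0.2558]
t=4: π = [0.4108, 0.2072, 0.1251, 0.2570]
t=5: π = [0.4107, 0.2077, 0.1250, 0.2566]

π = [0.4107, 0.2077, 0.1250, 0.2566]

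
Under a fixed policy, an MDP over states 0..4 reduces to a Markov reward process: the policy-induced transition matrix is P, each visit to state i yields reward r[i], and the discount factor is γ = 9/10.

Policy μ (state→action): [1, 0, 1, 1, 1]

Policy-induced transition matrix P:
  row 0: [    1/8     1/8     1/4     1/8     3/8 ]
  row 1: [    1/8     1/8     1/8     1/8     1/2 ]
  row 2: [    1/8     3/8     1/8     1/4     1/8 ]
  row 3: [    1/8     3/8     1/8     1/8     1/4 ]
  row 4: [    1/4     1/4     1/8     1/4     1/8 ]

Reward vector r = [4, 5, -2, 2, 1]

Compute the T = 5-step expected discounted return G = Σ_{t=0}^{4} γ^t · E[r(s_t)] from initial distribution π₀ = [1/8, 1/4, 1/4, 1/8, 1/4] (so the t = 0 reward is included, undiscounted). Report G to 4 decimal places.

t=0: π = [0.1250, 0.2500, 0.2500, 0.1250, 0.2500], E[r] = 1.7500, γ^t·E[r] = 1.750000, running G = 1.750000
t=1: π = [0.1563, 0.2500, 0.1406, 0.1875, 0.2656], E[r] = 2.2344, γ^t·E[r] = 2.010938, running G = 3.760938
t=2: π = [0.1582, 0.2402, 0.1445, 0.1758, 0.2813], E[r] = 2.1777, γ^t·E[r] = 1.763965, running G = 5.524902
t=3: π = [0.1602, 0.2402, 0.1448, 0.1782, 0.2766], E[r] = 2.1853, γ^t·E[r] = 1.593086, running G = 7.117988
t=4: π = [0.1596, 0.2403, 0.1450, 0.1777, 0.2774], E[r] = 2.1826, γ^t·E[r] = 1.432035, running G = 8.550023

G = 8.5500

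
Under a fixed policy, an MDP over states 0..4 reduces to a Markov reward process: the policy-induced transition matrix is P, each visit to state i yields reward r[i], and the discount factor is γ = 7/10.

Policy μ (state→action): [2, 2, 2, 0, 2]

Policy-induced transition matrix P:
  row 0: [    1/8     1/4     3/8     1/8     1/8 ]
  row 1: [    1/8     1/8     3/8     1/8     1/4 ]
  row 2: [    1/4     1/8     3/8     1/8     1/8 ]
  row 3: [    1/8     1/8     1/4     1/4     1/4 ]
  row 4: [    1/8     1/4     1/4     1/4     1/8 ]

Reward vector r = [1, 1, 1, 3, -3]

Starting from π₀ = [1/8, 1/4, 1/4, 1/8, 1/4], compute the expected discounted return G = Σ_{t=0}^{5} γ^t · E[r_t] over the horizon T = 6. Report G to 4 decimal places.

G = 1.5356

t=0: π = [0.1250, 0.2500, 0.2500, 0.1250, 0.2500], E[r] = 0.2500, γ^t·E[r] = 0.250000, running G = 0.250000
t=1: π = [0.1563, 0.1719, 0.3281, 0.1719, 0.1719], E[r] = 0.6563, γ^t·E[r] = 0.459375, running G = 0.709375
t=2: π = [0.1660, 0.1660, 0.3320, 0.1680, 0.1680], E[r] = 0.6641, γ^t·E[r] = 0.325391, running G = 1.034766
t=3: π = [0.1665, 0.1667, 0.3330, 0.1670, 0.1667], E[r] = 0.6670, γ^t·E[r] = 0.228778, running G = 1.263544
t=4: π = [0.1666, 0.1667, 0.3333, 0.1667, 0.1667], E[r] = 0.6666, γ^t·E[r] = 0.160042, running G = 1.423586
t=5: π = [0.1667, 0.1667, 0.3333, 0.1667, 0.1667], E[r] = 0.6667, γ^t·E[r] = 0.112048, running G = 1.535634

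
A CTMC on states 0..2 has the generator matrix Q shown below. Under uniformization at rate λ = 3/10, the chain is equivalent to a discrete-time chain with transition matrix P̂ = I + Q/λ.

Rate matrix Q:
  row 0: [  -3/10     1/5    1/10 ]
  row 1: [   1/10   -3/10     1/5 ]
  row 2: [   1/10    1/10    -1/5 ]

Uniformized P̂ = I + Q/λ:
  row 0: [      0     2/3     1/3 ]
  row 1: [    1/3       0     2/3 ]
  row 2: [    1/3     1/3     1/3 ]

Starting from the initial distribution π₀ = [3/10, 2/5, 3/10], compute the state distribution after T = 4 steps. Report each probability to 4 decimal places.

π = [0.2506, 0.3111, 0.4383]

t=0: π = [0.3000, 0.4000, 0.3000]
t=1: π = [0.2333, 0.3000, 0.4667]
t=2: π = [0.2556, 0.3111, 0.4333]
t=3: π = [0.2481, 0.3148, 0.4370]
t=4: π = [0.2506, 0.3111, 0.4383]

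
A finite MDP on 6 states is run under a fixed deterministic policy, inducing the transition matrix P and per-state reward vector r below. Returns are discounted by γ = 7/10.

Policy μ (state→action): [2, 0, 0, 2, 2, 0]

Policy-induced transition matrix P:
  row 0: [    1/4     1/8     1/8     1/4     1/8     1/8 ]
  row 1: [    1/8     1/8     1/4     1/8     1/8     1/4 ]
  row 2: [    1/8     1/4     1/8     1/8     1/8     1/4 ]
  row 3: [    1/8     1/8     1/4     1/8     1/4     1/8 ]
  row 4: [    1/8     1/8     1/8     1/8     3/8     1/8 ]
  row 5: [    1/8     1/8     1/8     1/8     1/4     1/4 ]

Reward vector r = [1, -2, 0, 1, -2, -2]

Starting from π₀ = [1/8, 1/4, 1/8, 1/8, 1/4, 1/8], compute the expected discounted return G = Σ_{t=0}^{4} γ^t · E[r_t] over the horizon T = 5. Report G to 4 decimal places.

t=0: π = [0.1250, 0.2500, 0.1250, 0.1250, 0.2500, 0.1250], E[r] = -1.0000, γ^t·E[r] = -1.000000, running G = -1.000000
t=1: π = [0.1406, 0.1406, 0.1719, 0.1406, 0.2188, 0.1875], E[r] = -0.8125, γ^t·E[r] = -0.568750, running G = -1.568750
t=2: π = [0.1426, 0.1465, 0.1602, 0.1426, 0.2207, 0.1875], E[r] = -0.8242, γ^t·E[r] = -0.403867, running G = -1.972617
t=3: π = [0.1428, 0.1450, 0.1611, 0.1428, 0.2214, 0.1868], E[r] = -0.8208, γ^t·E[r] = -0.281535, running G = -2.254152
t=4: π = [0.1429, 0.1451, 0.1610, 0.1429, 0.2216, 0.1866], E[r] = -0.8209, γ^t·E[r] = -0.197104, running G = -2.451255

G = -2.4513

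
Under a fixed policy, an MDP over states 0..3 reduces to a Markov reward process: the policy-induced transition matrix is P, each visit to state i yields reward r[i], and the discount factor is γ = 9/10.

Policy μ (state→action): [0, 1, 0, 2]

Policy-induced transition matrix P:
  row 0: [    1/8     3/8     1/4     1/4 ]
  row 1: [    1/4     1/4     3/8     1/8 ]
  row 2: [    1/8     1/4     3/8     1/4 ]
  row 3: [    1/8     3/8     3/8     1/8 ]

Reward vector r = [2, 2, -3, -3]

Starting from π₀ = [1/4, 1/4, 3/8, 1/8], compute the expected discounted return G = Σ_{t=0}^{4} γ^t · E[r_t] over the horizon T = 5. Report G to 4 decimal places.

t=0: π = [0.2500, 0.2500, 0.3750, 0.1250], E[r] = -0.5000, γ^t·E[r] = -0.500000, running G = -0.500000
t=1: π = [0.1563, 0.2969, 0.3438, 0.2031], E[r] = -0.7344, γ^t·E[r] = -0.660938, running G = -1.160938
t=2: π = [0.1621, 0.2949, 0.3555, 0.1875], E[r] = -0.7148, γ^t·E[r] = -0.579023, running G = -1.739961
t=3: π = [0.1619, 0.2937, 0.3547, 0.1897], E[r] = -0.7222, γ^t·E[r] = -0.526460, running G = -2.266421
t=4: π = [0.1617, 0.2939, 0.3548, 0.1896], E[r] = -0.7217, γ^t·E[r] = -0.473514, running G = -2.739935

G = -2.7399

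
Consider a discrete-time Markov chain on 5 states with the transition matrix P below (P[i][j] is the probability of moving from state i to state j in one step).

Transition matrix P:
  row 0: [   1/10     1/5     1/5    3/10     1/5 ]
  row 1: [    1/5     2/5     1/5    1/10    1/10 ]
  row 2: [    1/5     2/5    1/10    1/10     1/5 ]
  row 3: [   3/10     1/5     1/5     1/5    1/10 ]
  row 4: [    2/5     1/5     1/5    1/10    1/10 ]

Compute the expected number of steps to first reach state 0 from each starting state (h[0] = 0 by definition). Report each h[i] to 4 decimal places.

First-step conditioning: h[0] = 0; for i ≠ 0, h[i] = 1 + Σ_k P[i][k]·h[k].
  h[1] = 1 + 2/5·h[1] + 1/5·h[2] + 1/10·h[3] + 1/10·h[4]
  h[2] = 1 + 2/5·h[1] + 1/10·h[2] + 1/10·h[3] + 1/5·h[4]
  h[3] = 1 + 1/5·h[1] + 1/5·h[2] + 1/5·h[3] + 1/10·h[4]
  h[4] = 1 + 1/5·h[1] + 1/5·h[2] + 1/10·h[3] + 1/10·h[4]
Solving the 4×4 linear system over states ≠ 0 gives exactly h = [0, 2475/581, 2430/581, 2200/581, 1980/581] (h[0] = 0 is the target).

h = [0.0000, 4.2599, 4.1824, 3.7866, 3.4079]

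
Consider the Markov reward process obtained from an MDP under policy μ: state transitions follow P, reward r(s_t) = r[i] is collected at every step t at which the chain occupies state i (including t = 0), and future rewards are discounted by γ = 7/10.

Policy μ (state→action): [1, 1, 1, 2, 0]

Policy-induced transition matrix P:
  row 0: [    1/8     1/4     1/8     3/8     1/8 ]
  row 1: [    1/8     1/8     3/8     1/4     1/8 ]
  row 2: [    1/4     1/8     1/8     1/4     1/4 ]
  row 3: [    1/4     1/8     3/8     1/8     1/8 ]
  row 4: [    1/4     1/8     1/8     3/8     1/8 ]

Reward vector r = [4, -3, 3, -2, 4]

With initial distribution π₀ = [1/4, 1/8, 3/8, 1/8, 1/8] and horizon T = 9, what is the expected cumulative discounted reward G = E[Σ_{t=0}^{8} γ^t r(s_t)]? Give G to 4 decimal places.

G = 4.4374

t=0: π = [0.2500, 0.1250, 0.3750, 0.1250, 0.1250], E[r] = 2.0000, γ^t·E[r] = 2.000000, running G = 2.000000
t=1: π = [0.2031, 0.1563, 0.1875, 0.2813, 0.1719], E[r] = 1.0313, γ^t·E[r] = 0.721875, running G = 2.721875
t=2: π = [0.2051, 0.1504, 0.2344, 0.2617, 0.1484], E[r] = 1.1426, γ^t·E[r] = 0.559863, running G = 3.281738
t=3: π = [0.2056, 0.1506, 0.2280, 0.2615, 0.1543], E[r] = 1.1487, γ^t·E[r] = 0.393998, running G = 3.675736
t=4: π = [0.2055, 0.1507, 0.2280, 0.2623, 0.1535], E[r] = 1.1433, γ^t·E[r] = 0.274509, running G = 3.950245
t=5: π = [0.2055, 0.1507, 0.2282, 0.2621, 0.1535], E[r] = 1.1445, γ^t·E[r] = 0.192348, running G = 4.142593
t=6: π = [0.2055, 0.1507, 0.2282, 0.2621, 0.1535], E[r] = 1.1443, γ^t·E[r] = 0.134631, running G = 4.277223
t=7: π = [0.2055, 0.1507, 0.2282, 0.2621, 0.1535], E[r] = 1.1443, γ^t·E[r] = 0.094241, running G = 4.371464
t=8: π = [0.2055, 0.1507, 0.2282, 0.2621, 0.1535], E[r] = 1.1443, γ^t·E[r] = 0.065969, running G = 4.437433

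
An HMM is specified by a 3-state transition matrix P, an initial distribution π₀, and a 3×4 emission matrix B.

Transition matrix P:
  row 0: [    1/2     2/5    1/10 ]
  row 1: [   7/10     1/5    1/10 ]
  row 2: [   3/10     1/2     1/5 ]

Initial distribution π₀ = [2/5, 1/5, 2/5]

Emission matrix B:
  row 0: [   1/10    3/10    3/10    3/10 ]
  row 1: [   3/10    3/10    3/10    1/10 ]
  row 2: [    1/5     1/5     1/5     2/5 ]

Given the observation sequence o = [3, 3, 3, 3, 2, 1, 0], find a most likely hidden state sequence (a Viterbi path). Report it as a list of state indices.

t=0: δ = [1.200e-01, 2.000e-02, 1.600e-01]  (obs o_0=3)
t=1: δ = [1.800e-02, 8.000e-03, 1.280e-02]  ψ = [0, 2, 2]  (obs o_1=3)
t=2: δ = [2.700e-03, 7.200e-04, 1.024e-03]  ψ = [0, 0, 2]  (obs o_2=3)
t=3: δ = [4.050e-04, 1.080e-04, 1.080e-04]  ψ = [0, 0, 0]  (obs o_3=3)
t=4: δ = [6.075e-05, 4.860e-05, 8.100e-06]  ψ = [0, 0, 0]  (obs o_4=2)
t=5: δ = [1.021e-05, 7.290e-06, 1.215e-06]  ψ = [1, 0, 0]  (obs o_5=1)
t=6: δ = [5.103e-07, 1.225e-06, 2.041e-07]  ψ = [0, 0, 0]  (obs o_6=0)
backtrack: best end state = 1; path = [0, 0, 0, 0, 1, 0, 1]

path = [0, 0, 0, 0, 1, 0, 1]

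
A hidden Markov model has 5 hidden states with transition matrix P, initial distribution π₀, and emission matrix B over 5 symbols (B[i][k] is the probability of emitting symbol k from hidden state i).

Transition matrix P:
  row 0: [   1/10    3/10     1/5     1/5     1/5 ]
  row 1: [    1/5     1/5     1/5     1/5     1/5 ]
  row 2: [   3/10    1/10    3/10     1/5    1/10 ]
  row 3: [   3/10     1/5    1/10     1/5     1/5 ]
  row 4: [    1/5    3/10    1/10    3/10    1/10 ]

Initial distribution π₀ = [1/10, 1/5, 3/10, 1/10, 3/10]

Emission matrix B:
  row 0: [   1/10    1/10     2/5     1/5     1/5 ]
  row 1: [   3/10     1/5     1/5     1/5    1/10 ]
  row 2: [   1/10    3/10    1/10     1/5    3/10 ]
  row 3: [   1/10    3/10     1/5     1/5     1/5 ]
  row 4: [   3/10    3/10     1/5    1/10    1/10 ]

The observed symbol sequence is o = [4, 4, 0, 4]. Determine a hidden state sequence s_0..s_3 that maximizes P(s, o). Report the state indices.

path = [2, 0, 1, 2]

t=0: δ = [2.000e-02, 2.000e-02, 9.000e-02, 2.000e-02, 3.000e-02]  (obs o_0=4)
t=1: δ = [5.400e-03, 9.000e-04, 8.100e-03, 3.600e-03, 9.000e-04]  ψ = [2, 2, 2, 2, 2]  (obs o_1=4)
t=2: δ = [2.430e-04, 4.860e-04, 2.430e-04, 1.620e-04, 3.240e-04]  ψ = [2, 0, 2, 2, 0]  (obs o_2=0)
t=3: δ = [1.944e-05, 9.720e-06, 2.916e-05, 1.944e-05, 9.720e-06]  ψ = [1, 1, 1, 1, 1]  (obs o_3=4)
backtrack: best end state = 2; path = [2, 0, 1, 2]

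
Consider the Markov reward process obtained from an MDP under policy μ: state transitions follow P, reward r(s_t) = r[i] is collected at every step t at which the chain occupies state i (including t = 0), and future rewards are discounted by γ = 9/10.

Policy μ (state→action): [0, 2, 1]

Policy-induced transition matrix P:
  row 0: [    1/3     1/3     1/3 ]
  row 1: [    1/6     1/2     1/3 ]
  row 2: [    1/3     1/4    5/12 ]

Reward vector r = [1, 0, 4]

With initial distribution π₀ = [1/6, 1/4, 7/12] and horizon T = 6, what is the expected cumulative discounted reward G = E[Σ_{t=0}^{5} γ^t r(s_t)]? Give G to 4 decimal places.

G = 8.9605

t=0: π = [0.1667, 0.2500, 0.5833], E[r] = 2.5000, γ^t·E[r] = 2.500000, running G = 2.500000
t=1: π = [0.2917, 0.3264, 0.3819], E[r] = 1.8194, γ^t·E[r] = 1.637500, running G = 4.137500
t=2: π = [0.2789, 0.3559, 0.3652], E[r] = 1.7396, γ^t·E[r] = 1.409063, running G = 5.546563
t=3: π = [0.2740, 0.3622, 0.3638], E[r] = 1.7291, γ^t·E[r] = 1.260492, running G = 6.807055
t=4: π = [0.2730, 0.3634, 0.3636], E[r] = 1.7276, γ^t·E[r] = 1.133446, running G = 7.940501
t=5: π = [0.2728, 0.3636, 0.3636], E[r] = 1.7273, γ^t·E[r] = 1.019964, running G = 8.960465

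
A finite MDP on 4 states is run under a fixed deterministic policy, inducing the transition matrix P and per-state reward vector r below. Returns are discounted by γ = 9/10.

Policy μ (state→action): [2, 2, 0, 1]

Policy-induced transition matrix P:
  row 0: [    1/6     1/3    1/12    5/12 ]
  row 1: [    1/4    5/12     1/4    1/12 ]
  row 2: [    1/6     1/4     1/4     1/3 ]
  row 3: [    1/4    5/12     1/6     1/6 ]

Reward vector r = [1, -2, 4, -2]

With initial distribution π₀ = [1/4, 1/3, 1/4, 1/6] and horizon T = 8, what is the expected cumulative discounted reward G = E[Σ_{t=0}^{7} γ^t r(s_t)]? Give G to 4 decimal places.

t=0: π = [0.2500, 0.3333, 0.2500, 0.1667], E[r] = 0.2500, γ^t·E[r] = 0.250000, running G = 0.250000
t=1: π = [0.2083, 0.3542, 0.1944, 0.2431], E[r] = -0.2083, γ^t·E[r] = -0.187500, running G = 0.062500
t=2: π = [0.2164, 0.3669, 0.1950, 0.2216], E[r] = -0.1806, γ^t·E[r] = -0.146250, running G = -0.083750
t=3: π = [0.2157, 0.3661, 0.1955, 0.2227], E[r] = -0.1801, γ^t·E[r] = -0.131309, running G = -0.215059
t=4: π = [0.2157, 0.3661, 0.1955, 0.2227], E[r] = -0.1799, γ^t·E[r] = -0.118004, running G = -0.333062
t=5: π = [0.2157, 0.3661, 0.1955, 0.2227], E[r] = -0.1799, γ^t·E[r] = -0.106213, running G = -0.439275
t=6: π = [0.2157, 0.3661, 0.1955, 0.2227], E[r] = -0.1799, γ^t·E[r] = -0.095592, running G = -0.534867
t=7: π = [0.2157, 0.3661, 0.1955, 0.2227], E[r] = -0.1799, γ^t·E[r] = -0.086033, running G = -0.620899

G = -0.6209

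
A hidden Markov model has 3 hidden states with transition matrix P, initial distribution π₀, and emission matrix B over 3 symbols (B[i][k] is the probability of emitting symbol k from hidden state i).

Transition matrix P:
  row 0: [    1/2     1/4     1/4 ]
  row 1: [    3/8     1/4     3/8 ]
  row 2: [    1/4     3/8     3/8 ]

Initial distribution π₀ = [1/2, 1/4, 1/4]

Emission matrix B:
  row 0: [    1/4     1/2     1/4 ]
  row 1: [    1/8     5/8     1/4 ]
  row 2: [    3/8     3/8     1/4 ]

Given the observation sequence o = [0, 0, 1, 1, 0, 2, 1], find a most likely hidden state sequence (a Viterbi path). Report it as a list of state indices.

path = [0, 0, 0, 0, 0, 0, 0]

t=0: δ = [1.250e-01, 3.125e-02, 9.375e-02]  (obs o_0=0)
t=1: δ = [1.562e-02, 4.395e-03, 1.318e-02]  ψ = [0, 2, 2]  (obs o_1=0)
t=2: δ = [3.906e-03, 3.090e-03, 1.854e-03]  ψ = [0, 2, 2]  (obs o_2=1)
t=3: δ = [9.766e-04, 6.104e-04, 4.345e-04]  ψ = [0, 0, 1]  (obs o_3=1)
t=4: δ = [1.221e-04, 3.052e-05, 9.155e-05]  ψ = [0, 0, 0]  (obs o_4=0)
t=5: δ = [1.526e-05, 8.583e-06, 8.583e-06]  ψ = [0, 2, 2]  (obs o_5=2)
t=6: δ = [3.815e-06, 2.384e-06, 1.431e-06]  ψ = [0, 0, 0]  (obs o_6=1)
backtrack: best end state = 0; path = [0, 0, 0, 0, 0, 0, 0]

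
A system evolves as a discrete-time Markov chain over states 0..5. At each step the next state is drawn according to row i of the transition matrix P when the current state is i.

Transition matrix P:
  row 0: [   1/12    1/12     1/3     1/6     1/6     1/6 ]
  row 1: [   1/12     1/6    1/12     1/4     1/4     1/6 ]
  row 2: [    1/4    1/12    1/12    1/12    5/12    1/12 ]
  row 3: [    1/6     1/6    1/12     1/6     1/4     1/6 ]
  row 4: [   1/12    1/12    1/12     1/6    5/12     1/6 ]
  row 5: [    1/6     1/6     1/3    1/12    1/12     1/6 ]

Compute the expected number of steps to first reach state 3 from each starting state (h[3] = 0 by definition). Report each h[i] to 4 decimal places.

h = [6.8024, 6.0649, 7.1953, 0.0000, 6.6714, 7.3187]

First-step conditioning: h[3] = 0; for i ≠ 3, h[i] = 1 + Σ_k P[i][k]·h[k].
  h[0] = 1 + 1/12·h[0] + 1/12·h[1] + 1/3·h[2] + 1/6·h[4] + 1/6·h[5]
  h[1] = 1 + 1/12·h[0] + 1/6·h[1] + 1/12·h[2] + 1/4·h[4] + 1/6·h[5]
  h[2] = 1 + 1/4·h[0] + 1/12·h[1] + 1/12·h[2] + 5/12·h[4] + 1/12·h[5]
  h[4] = 1 + 1/12·h[0] + 1/12·h[1] + 1/12·h[2] + 5/12·h[4] + 1/6·h[5]
  h[5] = 1 + 1/6·h[0] + 1/6·h[1] + 1/3·h[2] + 1/12·h[4] + 1/6·h[5]
Solving the 5×5 linear system over states ≠ 3 gives exactly h = [76044/11179, 67800/11179, 80436/11179, 0, 74580/11179, 11688/1597] (h[3] = 0 is the target).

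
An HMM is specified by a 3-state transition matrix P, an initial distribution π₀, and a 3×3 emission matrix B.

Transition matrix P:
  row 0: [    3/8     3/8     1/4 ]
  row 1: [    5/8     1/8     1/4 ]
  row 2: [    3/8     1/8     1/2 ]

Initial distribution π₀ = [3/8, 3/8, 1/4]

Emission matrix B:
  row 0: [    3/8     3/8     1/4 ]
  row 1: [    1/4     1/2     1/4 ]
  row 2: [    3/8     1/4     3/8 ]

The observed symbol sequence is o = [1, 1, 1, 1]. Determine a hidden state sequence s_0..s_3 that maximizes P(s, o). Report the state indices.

t=0: δ = [1.406e-01, 1.875e-01, 6.250e-02]  (obs o_0=1)
t=1: δ = [4.395e-02, 2.637e-02, 1.172e-02]  ψ = [1, 0, 1]  (obs o_1=1)
t=2: δ = [6.180e-03, 8.240e-03, 2.747e-03]  ψ = [0, 0, 0]  (obs o_2=1)
t=3: δ = [1.931e-03, 1.159e-03, 5.150e-04]  ψ = [1, 0, 1]  (obs o_3=1)
backtrack: best end state = 0; path = [1, 0, 1, 0]

path = [1, 0, 1, 0]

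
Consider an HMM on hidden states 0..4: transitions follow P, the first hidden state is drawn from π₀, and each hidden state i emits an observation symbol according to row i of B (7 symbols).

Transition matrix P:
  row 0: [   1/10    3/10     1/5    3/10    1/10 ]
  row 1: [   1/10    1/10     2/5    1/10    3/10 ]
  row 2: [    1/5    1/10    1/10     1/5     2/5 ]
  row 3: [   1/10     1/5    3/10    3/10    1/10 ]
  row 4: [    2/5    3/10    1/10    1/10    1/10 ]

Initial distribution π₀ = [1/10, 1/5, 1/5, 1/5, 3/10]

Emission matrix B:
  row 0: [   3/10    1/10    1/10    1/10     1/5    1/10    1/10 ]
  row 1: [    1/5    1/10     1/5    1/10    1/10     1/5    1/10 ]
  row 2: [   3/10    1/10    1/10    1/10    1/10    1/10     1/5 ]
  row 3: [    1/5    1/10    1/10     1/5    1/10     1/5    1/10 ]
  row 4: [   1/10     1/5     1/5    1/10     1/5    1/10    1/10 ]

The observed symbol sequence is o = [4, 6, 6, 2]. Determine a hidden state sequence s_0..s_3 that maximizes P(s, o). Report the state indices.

path = [4, 1, 2, 4]

t=0: δ = [2.000e-02, 2.000e-02, 2.000e-02, 2.000e-02, 6.000e-02]  (obs o_0=4)
t=1: δ = [2.400e-03, 1.800e-03, 1.600e-03, 6.000e-04, 8.000e-04]  ψ = [4, 4, 1, 0, 2]  (obs o_1=6)
t=2: δ = [3.200e-05, 7.200e-05, 1.440e-04, 7.200e-05, 6.400e-05]  ψ = [2, 0, 1, 0, 2]  (obs o_2=6)
t=3: δ = [2.880e-06, 3.840e-06, 2.880e-06, 2.880e-06, 1.152e-05]  ψ = [2, 4, 1, 2, 2]  (obs o_3=2)
backtrack: best end state = 4; path = [4, 1, 2, 4]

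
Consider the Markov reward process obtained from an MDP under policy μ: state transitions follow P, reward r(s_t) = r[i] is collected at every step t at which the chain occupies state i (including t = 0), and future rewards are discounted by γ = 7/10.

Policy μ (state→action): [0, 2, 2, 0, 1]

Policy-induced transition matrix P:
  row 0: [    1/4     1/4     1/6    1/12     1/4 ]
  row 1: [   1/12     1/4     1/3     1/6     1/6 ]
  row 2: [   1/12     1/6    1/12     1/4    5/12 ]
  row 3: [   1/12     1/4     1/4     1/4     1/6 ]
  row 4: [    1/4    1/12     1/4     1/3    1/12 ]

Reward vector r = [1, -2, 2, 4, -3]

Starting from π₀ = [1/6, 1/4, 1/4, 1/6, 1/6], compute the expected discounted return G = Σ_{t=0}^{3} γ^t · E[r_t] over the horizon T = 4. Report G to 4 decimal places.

G = 0.9572

t=0: π = [0.1667, 0.2500, 0.2500, 0.1667, 0.1667], E[r] = 0.3333, γ^t·E[r] = 0.333333, running G = 0.333333
t=1: π = [0.1389, 0.2014, 0.2153, 0.2153, 0.2292], E[r] = 0.3403, γ^t·E[r] = 0.238194, running G = 0.571528
t=2: π = [0.1447, 0.1939, 0.2193, 0.2292, 0.2130], E[r] = 0.4734, γ^t·E[r] = 0.231956, running G = 0.803484
t=3: π = [0.1429, 0.1962, 0.2175, 0.2275, 0.2158], E[r] = 0.4481, γ^t·E[r] = 0.153685, running G = 0.957169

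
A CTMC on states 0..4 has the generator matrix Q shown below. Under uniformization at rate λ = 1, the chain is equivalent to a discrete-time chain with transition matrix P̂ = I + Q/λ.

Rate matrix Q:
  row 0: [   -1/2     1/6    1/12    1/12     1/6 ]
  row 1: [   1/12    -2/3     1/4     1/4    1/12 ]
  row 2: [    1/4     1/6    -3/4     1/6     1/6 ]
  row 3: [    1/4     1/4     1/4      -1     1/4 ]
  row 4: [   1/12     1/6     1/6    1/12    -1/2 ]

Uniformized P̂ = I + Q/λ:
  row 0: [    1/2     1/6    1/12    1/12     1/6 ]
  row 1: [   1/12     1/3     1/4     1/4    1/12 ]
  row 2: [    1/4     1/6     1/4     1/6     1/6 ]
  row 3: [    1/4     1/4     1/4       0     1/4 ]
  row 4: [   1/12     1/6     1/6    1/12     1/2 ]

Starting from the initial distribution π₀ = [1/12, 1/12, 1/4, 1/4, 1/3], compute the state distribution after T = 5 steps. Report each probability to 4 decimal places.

t=0: π = [0.0833, 0.0833, 0.2500, 0.2500, 0.3333]
t=1: π = [0.2014, 0.2014, 0.2083, 0.0972, 0.2917]
t=2: π = [0.2182, 0.2083, 0.1921, 0.1262, 0.2552]
t=3: π = [0.2273, 0.2119, 0.1924, 0.1236, 0.2449]
t=4: π = [0.2307, 0.2123, 0.1917, 0.1244, 0.2409]
t=5: π = [0.2321, 0.2124, 0.1915, 0.1243, 0.2397]

π = [0.2321, 0.2124, 0.1915, 0.1243, 0.2397]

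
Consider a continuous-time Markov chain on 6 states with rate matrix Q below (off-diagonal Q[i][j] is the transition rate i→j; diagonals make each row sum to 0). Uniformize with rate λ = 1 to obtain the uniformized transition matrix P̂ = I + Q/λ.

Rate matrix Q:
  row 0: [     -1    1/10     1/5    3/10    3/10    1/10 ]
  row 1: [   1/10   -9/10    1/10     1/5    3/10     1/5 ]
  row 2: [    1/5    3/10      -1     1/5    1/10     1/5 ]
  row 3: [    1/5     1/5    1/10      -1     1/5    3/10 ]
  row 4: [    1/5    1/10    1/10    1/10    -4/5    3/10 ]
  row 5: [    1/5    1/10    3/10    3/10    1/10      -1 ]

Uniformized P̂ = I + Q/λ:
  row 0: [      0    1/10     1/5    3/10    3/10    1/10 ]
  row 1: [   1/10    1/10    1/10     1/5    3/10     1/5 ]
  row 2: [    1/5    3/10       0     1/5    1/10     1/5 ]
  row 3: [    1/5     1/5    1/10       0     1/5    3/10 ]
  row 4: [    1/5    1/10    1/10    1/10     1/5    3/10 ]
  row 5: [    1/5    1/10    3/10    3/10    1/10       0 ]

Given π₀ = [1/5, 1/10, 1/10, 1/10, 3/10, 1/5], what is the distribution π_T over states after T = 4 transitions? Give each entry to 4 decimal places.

t=0: π = [0.2000, 0.1000, 0.1000, 0.1000, 0.3000, 0.2000]
t=1: π = [0.1500, 0.1300, 0.1500, 0.1900, 0.2000, 0.1800]
t=2: π = [0.1570, 0.1490, 0.1360, 0.1750, 0.1950, 0.1880]
t=3: π = [0.1537, 0.1447, 0.1397, 0.1800, 0.1982, 0.1837]
t=4: π = [0.1548, 0.1459, 0.1381, 0.1779, 0.1975, 0.1857]

π = [0.1548, 0.1459, 0.1381, 0.1779, 0.1975, 0.1857]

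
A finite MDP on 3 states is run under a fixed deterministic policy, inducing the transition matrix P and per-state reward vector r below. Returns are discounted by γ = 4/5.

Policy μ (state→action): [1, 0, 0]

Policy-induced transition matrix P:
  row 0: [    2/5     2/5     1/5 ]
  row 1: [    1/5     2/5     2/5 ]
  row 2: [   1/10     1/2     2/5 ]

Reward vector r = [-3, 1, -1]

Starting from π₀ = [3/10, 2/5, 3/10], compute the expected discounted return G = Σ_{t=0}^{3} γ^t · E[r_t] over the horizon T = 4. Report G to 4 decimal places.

t=0: π = [0.3000, 0.4000, 0.3000], E[r] = -0.8000, γ^t·E[r] = -0.800000, running G = -0.800000
t=1: π = [0.2300, 0.4300, 0.3400], E[r] = -0.6000, γ^t·E[r] = -0.480000, running G = -1.280000
t=2: π = [0.2120, 0.4340, 0.3540], E[r] = -0.5560, γ^t·E[r] = -0.355840, running G = -1.635840
t=3: π = [0.2070, 0.4354, 0.3576], E[r] = -0.5432, γ^t·E[r] = -0.278118, running G = -1.913958

G = -1.9140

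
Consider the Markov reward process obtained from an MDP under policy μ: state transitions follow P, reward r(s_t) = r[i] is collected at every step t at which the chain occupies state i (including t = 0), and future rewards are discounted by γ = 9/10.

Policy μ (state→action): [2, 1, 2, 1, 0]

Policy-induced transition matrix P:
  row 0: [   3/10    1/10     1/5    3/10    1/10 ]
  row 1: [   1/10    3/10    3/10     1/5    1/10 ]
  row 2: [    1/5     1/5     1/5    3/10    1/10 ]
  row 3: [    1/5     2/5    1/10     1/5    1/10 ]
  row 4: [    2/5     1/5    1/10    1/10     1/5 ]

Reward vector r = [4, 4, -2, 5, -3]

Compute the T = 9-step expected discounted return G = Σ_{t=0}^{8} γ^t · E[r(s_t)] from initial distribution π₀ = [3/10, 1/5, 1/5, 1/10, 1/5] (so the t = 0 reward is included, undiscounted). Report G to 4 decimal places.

t=0: π = [0.3000, 0.2000, 0.2000, 0.1000, 0.2000], E[r] = 1.5000, γ^t·E[r] = 1.500000, running G = 1.500000
t=1: π = [0.2500, 0.2100, 0.1900, 0.2300, 0.1200], E[r] = 2.2500, γ^t·E[r] = 2.025000, running G = 3.525000
t=2: π = [0.2280, 0.2420, 0.1860, 0.2320, 0.1120], E[r] = 2.3320, γ^t·E[r] = 1.888920, running G = 5.413920
t=3: π = [0.2210, 0.2478, 0.1898, 0.2302, 0.1112], E[r] = 2.3130, γ^t·E[r] = 1.686177, running G = 7.100097
t=4: π = [0.2196, 0.2487, 0.1906, 0.2300, 0.1111], E[r] = 2.3083, γ^t·E[r] = 1.514463, running G = 8.614560
t=5: π = [0.2193, 0.2489, 0.1908, 0.2299, 0.1111], E[r] = 2.3075, γ^t·E[r] = 1.362579, running G = 9.977139
t=6: π = [0.2193, 0.2489, 0.1908, 0.2299, 0.1111], E[r] = 2.3074, γ^t·E[r] = 1.226239, running G = 11.203378
t=7: π = [0.2193, 0.2489, 0.1908, 0.2299, 0.1111], E[r] = 2.3074, γ^t·E[r] = 1.103601, running G = 12.306979
t=8: π = [0.2193, 0.2489, 0.1908, 0.2299, 0.1111], E[r] = 2.3074, γ^t·E[r] = 0.993239, running G = 13.300217

G = 13.3002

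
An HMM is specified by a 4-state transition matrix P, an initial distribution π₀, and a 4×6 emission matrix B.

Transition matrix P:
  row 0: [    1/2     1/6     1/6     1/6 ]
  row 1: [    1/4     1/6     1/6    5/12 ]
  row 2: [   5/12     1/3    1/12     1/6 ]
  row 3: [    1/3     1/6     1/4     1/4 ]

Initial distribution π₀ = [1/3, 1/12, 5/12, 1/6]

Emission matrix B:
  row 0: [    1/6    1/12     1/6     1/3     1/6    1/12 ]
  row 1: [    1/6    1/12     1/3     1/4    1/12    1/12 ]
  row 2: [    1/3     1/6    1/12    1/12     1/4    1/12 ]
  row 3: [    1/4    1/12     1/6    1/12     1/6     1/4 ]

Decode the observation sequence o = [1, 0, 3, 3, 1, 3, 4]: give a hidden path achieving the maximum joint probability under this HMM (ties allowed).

path = [2, 0, 0, 0, 0, 0, 0]

t=0: δ = [2.778e-02, 6.944e-03, 6.944e-02, 1.389e-02]  (obs o_0=1)
t=1: δ = [4.823e-03, 3.858e-03, 1.929e-03, 2.894e-03]  ψ = [2, 2, 2, 2]  (obs o_1=0)
t=2: δ = [8.038e-04, 2.009e-04, 6.698e-05, 1.340e-04]  ψ = [0, 0, 0, 1]  (obs o_2=3)
t=3: δ = [1.340e-04, 3.349e-05, 1.116e-05, 1.116e-05]  ψ = [0, 0, 0, 0]  (obs o_3=3)
t=4: δ = [5.582e-06, 1.861e-06, 3.721e-06, 1.861e-06]  ψ = [0, 0, 0, 0]  (obs o_4=1)
t=5: δ = [9.303e-07, 3.101e-07, 7.752e-08, 7.752e-08]  ψ = [0, 2, 0, 0]  (obs o_5=3)
t=6: δ = [7.752e-08, 1.292e-08, 3.876e-08, 2.584e-08]  ψ = [0, 0, 0, 0]  (obs o_6=4)
backtrack: best end state = 0; path = [2, 0, 0, 0, 0, 0, 0]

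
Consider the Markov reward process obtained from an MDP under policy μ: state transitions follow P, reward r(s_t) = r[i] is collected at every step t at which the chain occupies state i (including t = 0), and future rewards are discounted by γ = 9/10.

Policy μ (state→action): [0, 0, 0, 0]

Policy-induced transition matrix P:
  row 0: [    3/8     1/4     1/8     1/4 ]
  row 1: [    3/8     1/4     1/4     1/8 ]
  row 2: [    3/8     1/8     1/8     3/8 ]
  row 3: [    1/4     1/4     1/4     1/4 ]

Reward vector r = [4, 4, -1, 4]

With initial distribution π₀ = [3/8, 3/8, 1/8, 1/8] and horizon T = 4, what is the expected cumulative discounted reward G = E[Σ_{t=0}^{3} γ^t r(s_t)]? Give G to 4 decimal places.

t=0: π = [0.3750, 0.3750, 0.1250, 0.1250], E[r] = 3.3750, γ^t·E[r] = 3.375000, running G = 3.375000
t=1: π = [0.3594, 0.2344, 0.1875, 0.2188], E[r] = 3.0625, γ^t·E[r] = 2.756250, running G = 6.131250
t=2: π = [0.3477, 0.2266, 0.1816, 0.2441], E[r] = 3.0918, γ^t·E[r] = 2.504355, running G = 8.635605
t=3: π = [0.3445, 0.2273, 0.1838, 0.2444], E[r] = 3.0808, γ^t·E[r] = 2.245911, running G = 10.881516

G = 10.8815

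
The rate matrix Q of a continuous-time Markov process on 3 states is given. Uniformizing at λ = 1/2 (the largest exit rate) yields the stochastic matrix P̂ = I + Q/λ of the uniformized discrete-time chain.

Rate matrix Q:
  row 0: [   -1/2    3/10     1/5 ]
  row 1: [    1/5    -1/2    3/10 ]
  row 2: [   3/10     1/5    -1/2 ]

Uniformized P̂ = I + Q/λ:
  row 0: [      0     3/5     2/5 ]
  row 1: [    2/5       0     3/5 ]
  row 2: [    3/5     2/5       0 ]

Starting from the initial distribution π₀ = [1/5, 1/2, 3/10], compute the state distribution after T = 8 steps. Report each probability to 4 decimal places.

t=0: π = [0.2000, 0.5000, 0.3000]
t=1: π = [0.3800, 0.2400, 0.3800]
t=2: π = [0.3240, 0.3800, 0.2960]
t=3: π = [0.3296, 0.3128, 0.3576]
t=4: π = [0.3397, 0.3408, 0.3195]
t=5: π = [0.3280, 0.3316, 0.3404]
t=6: π = [0.3369, 0.3330, 0.3302]
t=7: π = [0.3313, 0.3342, 0.3345]
t=8: π = [0.3344, 0.3326, 0.3330]

π = [0.3344, 0.3326, 0.3330]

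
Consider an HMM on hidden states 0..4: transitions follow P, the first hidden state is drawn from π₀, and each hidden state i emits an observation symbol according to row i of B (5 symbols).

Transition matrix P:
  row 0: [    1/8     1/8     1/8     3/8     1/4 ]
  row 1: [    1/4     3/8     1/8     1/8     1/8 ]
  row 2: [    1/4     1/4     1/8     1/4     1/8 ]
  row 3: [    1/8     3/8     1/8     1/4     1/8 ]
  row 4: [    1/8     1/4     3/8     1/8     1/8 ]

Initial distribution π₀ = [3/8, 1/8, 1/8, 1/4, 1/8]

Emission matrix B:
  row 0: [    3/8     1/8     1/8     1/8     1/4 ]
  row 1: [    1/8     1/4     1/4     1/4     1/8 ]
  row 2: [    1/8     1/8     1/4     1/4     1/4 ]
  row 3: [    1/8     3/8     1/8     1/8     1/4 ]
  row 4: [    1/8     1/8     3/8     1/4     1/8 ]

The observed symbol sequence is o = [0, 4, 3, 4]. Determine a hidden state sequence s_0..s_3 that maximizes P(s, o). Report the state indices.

path = [0, 3, 1, 0]

t=0: δ = [1.406e-01, 1.562e-02, 1.562e-02, 3.125e-02, 1.562e-02]  (obs o_0=0)
t=1: δ = [4.395e-03, 2.197e-03, 4.395e-03, 1.318e-02, 4.395e-03]  ψ = [0, 0, 0, 0, 0]  (obs o_1=4)
t=2: δ = [2.060e-04, 1.236e-03, 4.120e-04, 4.120e-04, 4.120e-04]  ψ = [3, 3, 3, 3, 3]  (obs o_2=3)
t=3: δ = [7.725e-05, 5.794e-05, 3.862e-05, 3.862e-05, 1.931e-05]  ψ = [1, 1, 1, 1, 1]  (obs o_3=4)
backtrack: best end state = 0; path = [0, 3, 1, 0]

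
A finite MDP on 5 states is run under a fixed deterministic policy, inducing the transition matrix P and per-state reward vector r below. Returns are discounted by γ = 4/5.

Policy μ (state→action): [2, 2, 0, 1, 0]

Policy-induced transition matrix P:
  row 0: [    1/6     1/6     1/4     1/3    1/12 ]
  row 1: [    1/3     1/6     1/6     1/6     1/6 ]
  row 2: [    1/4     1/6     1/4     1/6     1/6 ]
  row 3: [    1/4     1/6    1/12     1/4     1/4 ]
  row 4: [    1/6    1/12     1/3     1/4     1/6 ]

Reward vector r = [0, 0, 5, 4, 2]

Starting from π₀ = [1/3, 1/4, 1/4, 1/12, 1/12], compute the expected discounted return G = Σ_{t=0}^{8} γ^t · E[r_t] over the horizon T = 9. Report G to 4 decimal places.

t=0: π = [0.3333, 0.2500, 0.2500, 0.0833, 0.0833], E[r] = 1.7500, γ^t·E[r] = 1.750000, running G = 1.750000
t=1: π = [0.2361, 0.1597, 0.2222, 0.2361, 0.1458], E[r] = 2.3472, γ^t·E[r] = 1.877778, running G = 3.627778
t=2: π = [0.2315, 0.1545, 0.2095, 0.2378, 0.1667], E[r] = 2.3322, γ^t·E[r] = 1.492593, running G = 5.120370
t=3: π = [0.2297, 0.1528, 0.2114, 0.2390, 0.1672], E[r] = 2.3471, γ^t·E[r] = 1.201704, running G = 6.322074
t=4: π = [0.2297, 0.1527, 0.2114, 0.2388, 0.1674], E[r] = 2.3469, γ^t·E[r] = 0.961305, running G = 7.283379
t=5: π = [0.2296, 0.1527, 0.2114, 0.2388, 0.1674], E[r] = 2.3472, γ^t·E[r] = 0.769121, running G = 8.052500
t=6: π = [0.2296, 0.1527, 0.2114, 0.2388, 0.1674], E[r] = 2.3472, γ^t·E[r] = 0.615294, running G = 8.667794
t=7: π = [0.2296, 0.1527, 0.2114, 0.2388, 0.1674], E[r] = 2.3472, γ^t·E[r] = 0.492236, running G = 9.160030
t=8: π = [0.2296, 0.1527, 0.2114, 0.2388, 0.1674], E[r] = 2.3472, γ^t·E[r] = 0.393789, running G = 9.553818

G = 9.5538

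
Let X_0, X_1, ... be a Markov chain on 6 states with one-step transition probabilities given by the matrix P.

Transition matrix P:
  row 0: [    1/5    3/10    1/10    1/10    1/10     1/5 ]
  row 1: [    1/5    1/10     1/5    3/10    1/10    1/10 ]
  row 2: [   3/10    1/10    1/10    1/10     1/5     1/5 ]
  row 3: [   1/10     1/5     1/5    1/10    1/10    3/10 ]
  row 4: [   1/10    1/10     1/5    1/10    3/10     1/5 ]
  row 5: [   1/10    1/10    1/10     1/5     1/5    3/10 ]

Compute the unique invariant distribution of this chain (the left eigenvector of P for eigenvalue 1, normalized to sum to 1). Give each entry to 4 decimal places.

Balance equations π_j = Σ_i π_i·P[i][j]:
  π_0 = 1/5·π_0 + 1/5·π_1 + 3/10·π_2 + 1/10·π_3 + 1/10·π_4 + 1/10·π_5
  π_1 = 3/10·π_0 + 1/10·π_1 + 1/10·π_2 + 1/5·π_3 + 1/10·π_4 + 1/10·π_5
  π_2 = 1/10·π_0 + 1/5·π_1 + 1/10·π_2 + 1/5·π_3 + 1/5·π_4 + 1/10·π_5
  π_3 = 1/10·π_0 + 3/10·π_1 + 1/10·π_2 + 1/10·π_3 + 1/10·π_4 + 1/5·π_5
  π_4 = 1/10·π_0 + 1/10·π_1 + 1/5·π_2 + 1/10·π_3 + 3/10·π_4 + 1/5·π_5
  normalize: π_0 + π_1 + π_2 + π_3 + π_4 + π_5 = 1
Solving the linear system gives exactly π = [13801/86183, 12686/86183, 12670/86183, 13075/86183, 14756/86183, 19195/86183].

π = [0.1601, 0.1472, 0.1470, 0.1517, 0.1712, 0.2227]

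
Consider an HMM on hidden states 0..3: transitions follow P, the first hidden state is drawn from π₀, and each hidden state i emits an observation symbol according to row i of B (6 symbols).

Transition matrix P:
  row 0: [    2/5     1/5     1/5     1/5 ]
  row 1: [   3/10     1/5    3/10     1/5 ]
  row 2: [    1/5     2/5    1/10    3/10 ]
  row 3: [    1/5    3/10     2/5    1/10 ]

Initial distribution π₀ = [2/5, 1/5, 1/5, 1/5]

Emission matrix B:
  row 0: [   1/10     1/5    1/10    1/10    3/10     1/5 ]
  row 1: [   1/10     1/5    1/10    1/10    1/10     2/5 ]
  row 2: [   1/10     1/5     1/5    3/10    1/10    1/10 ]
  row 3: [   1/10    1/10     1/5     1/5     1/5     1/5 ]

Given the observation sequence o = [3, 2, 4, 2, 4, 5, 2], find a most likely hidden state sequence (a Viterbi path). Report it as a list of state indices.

t=0: δ = [4.000e-02, 2.000e-02, 6.000e-02, 4.000e-02]  (obs o_0=3)
t=1: δ = [1.600e-03, 2.400e-03, 3.200e-03, 3.600e-03]  ψ = [0, 2, 3, 2]  (obs o_1=2)
t=2: δ = [2.160e-04, 1.280e-04, 1.440e-04, 1.920e-04]  ψ = [1, 2, 3, 2]  (obs o_2=4)
t=3: δ = [8.640e-06, 5.760e-06, 1.536e-05, 8.640e-06]  ψ = [0, 2, 3, 0]  (obs o_3=2)
t=4: δ = [1.037e-06, 6.144e-07, 3.456e-07, 9.216e-07]  ψ = [0, 2, 3, 2]  (obs o_4=4)
t=5: δ = [8.294e-08, 1.106e-07, 3.686e-08, 4.147e-08]  ψ = [0, 3, 3, 0]  (obs o_5=5)
t=6: δ = [3.318e-09, 2.212e-09, 6.636e-09, 4.424e-09]  ψ = [0, 1, 1, 1]  (obs o_6=2)
backtrack: best end state = 2; path = [3, 2, 3, 2, 3, 1, 2]

path = [3, 2, 3, 2, 3, 1, 2]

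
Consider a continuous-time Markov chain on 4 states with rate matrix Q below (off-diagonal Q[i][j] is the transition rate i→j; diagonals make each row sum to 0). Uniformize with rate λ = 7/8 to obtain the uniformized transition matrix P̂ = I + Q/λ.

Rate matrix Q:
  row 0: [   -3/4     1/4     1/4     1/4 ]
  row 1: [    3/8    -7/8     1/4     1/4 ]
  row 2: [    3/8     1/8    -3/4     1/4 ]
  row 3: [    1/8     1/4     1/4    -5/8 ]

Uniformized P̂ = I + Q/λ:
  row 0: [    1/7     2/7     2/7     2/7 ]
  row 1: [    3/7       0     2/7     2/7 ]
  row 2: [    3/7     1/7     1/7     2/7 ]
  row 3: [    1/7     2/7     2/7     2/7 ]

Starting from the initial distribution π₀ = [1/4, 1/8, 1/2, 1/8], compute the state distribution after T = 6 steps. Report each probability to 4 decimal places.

π = [0.2697, 0.1945, 0.2500, 0.2857]

t=0: π = [0.2500, 0.1250, 0.5000, 0.1250]
t=1: π = [0.3214, 0.1786, 0.2143, 0.2857]
t=2: π = [0.2551, 0.2041, 0.2551, 0.2857]
t=3: π = [0.2741, 0.1910, 0.2493, 0.2857]
t=4: π = [0.2686, 0.1955, 0.2501, 0.2857]
t=5: π = [0.2702, 0.1941, 0.2500, 0.2857]
t=6: π = [0.2697, 0.1945, 0.2500, 0.2857]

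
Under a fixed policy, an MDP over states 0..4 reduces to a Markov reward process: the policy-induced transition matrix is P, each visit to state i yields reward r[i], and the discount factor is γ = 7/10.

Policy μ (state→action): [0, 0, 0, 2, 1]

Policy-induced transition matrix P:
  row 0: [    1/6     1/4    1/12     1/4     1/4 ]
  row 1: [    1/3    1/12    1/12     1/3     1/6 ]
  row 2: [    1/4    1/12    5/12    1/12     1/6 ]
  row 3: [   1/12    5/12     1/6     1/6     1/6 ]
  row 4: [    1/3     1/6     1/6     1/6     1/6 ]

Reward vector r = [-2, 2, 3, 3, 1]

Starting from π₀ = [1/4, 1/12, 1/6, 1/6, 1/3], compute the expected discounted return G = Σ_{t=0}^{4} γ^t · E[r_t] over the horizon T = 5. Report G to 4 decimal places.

G = 3.2307

t=0: π = [0.2500, 0.0833, 0.1667, 0.1667, 0.3333], E[r] = 1.0000, γ^t·E[r] = 1.000000, running G = 1.000000
t=1: π = [0.2361, 0.2083, 0.1806, 0.1875, 0.1875], E[r] = 1.2361, γ^t·E[r] = 0.865278, running G = 1.865278
t=2: π = [0.2321, 0.2008, 0.1748, 0.2060, 0.1863], E[r] = 1.2662, γ^t·E[r] = 0.620440, running G = 2.485718
t=3: π = [0.2286, 0.2062, 0.1743, 0.2049, 0.1860], E[r] = 1.2788, γ^t·E[r] = 0.438642, running G = 2.924359
t=4: π = [0.2295, 0.2052, 0.1740, 0.2056, 0.1857], E[r] = 1.2759, γ^t·E[r] = 0.306347, running G = 3.230706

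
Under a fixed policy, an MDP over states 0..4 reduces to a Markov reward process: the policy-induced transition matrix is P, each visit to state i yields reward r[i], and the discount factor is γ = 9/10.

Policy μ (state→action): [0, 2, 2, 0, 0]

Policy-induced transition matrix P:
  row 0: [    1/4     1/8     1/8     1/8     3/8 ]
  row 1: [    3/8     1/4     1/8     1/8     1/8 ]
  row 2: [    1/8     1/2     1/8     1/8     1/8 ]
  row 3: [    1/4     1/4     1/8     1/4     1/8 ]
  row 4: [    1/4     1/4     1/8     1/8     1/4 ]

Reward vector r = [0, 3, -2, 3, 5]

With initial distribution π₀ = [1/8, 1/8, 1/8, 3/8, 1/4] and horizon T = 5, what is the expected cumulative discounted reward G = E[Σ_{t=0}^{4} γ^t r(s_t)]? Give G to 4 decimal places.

t=0: π = [0.1250, 0.1250, 0.1250, 0.3750, 0.2500], E[r] = 2.5000, γ^t·E[r] = 2.500000, running G = 2.500000
t=1: π = [0.2500, 0.2656, 0.1250, 0.1719, 0.1875], E[r] = 2.0000, γ^t·E[r] = 1.800000, running G = 4.300000
t=2: π = [0.2676, 0.2500, 0.1250, 0.1465, 0.2109], E[r] = 1.9941, γ^t·E[r] = 1.615254, running G = 5.915254
t=3: π = [0.2656, 0.2478, 0.1250, 0.1433, 0.2183], E[r] = 2.0146, γ^t·E[r] = 1.468679, running G = 7.383933
t=4: π = [0.2654, 0.2480, 0.1250, 0.1429, 0.2187], E[r] = 2.0163, γ^t·E[r] = 1.322912, running G = 8.706845

G = 8.7068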